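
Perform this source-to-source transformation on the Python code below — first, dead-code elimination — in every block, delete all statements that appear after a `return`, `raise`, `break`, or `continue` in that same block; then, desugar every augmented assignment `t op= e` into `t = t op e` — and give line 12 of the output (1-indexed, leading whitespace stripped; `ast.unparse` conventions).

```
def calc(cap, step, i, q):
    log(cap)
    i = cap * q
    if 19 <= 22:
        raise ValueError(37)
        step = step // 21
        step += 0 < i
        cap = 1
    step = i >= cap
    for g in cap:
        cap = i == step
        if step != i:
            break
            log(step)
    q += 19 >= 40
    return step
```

return step

Transformed code:
def calc(cap, step, i, q):
    log(cap)
    i = cap * q
    if 19 <= 22:
        raise ValueError(37)
    step = i >= cap
    for g in cap:
        cap = i == step
        if step != i:
            break
    q = q + (19 >= 40)
    return step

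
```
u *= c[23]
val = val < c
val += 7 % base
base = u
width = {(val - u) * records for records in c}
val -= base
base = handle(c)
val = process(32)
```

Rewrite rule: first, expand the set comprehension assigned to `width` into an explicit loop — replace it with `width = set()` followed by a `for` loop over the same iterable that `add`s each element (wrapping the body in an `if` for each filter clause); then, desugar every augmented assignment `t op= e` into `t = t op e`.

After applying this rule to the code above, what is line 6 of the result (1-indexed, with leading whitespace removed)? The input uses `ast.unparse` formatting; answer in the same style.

Transformed code:
u = u * c[23]
val = val < c
val = val + 7 % base
base = u
width = set()
for records in c:
    width.add((val - u) * records)
val = val - base
base = handle(c)
val = process(32)

for records in c:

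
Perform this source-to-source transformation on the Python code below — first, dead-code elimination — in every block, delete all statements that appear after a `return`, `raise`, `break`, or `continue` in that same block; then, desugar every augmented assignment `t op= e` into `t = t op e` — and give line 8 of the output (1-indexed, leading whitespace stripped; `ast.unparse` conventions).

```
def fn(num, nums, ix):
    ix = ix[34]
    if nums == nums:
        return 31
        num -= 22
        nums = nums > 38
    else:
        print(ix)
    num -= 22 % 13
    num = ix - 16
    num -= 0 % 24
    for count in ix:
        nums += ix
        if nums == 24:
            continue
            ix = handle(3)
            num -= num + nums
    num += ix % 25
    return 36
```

num = ix - 16

Transformed code:
def fn(num, nums, ix):
    ix = ix[34]
    if nums == nums:
        return 31
    else:
        print(ix)
    num = num - 22 % 13
    num = ix - 16
    num = num - 0 % 24
    for count in ix:
        nums = nums + ix
        if nums == 24:
            continue
    num = num + ix % 25
    return 36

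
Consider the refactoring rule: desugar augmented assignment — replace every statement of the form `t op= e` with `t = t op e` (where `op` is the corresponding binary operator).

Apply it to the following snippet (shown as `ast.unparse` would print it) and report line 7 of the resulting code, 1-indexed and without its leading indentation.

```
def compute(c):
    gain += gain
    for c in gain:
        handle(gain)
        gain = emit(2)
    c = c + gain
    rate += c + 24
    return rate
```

Transformed code:
def compute(c):
    gain = gain + gain
    for c in gain:
        handle(gain)
        gain = emit(2)
    c = c + gain
    rate = rate + (c + 24)
    return rate

rate = rate + (c + 24)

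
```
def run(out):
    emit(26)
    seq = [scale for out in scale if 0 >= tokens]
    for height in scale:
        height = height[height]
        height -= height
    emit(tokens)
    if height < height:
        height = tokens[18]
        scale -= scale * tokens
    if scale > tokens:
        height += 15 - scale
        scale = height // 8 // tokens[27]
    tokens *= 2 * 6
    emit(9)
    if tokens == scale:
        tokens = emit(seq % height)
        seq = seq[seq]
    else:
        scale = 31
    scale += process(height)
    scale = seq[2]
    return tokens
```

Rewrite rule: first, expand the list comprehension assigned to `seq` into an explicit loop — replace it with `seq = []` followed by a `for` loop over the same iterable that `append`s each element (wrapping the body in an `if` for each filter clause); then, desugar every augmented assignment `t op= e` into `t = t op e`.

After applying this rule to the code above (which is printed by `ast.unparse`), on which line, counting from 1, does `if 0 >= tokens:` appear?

Transformed code:
def run(out):
    emit(26)
    seq = []
    for out in scale:
        if 0 >= tokens:
            seq.append(scale)
    for height in scale:
        height = height[height]
        height = height - height
    emit(tokens)
    if height < height:
        height = tokens[18]
        scale = scale - scale * tokens
    if scale > tokens:
        height = height + (15 - scale)
        scale = height // 8 // tokens[27]
    tokens = tokens * (2 * 6)
    emit(9)
    if tokens == scale:
        tokens = emit(seq % height)
        seq = seq[seq]
    else:
        scale = 31
    scale = scale + process(height)
    scale = seq[2]
    return tokens

5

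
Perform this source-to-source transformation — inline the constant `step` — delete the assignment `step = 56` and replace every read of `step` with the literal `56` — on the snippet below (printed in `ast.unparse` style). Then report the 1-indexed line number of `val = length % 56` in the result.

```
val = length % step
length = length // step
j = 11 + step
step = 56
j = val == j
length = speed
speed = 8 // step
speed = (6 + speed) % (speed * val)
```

1

Transformed code:
val = length % 56
length = length // 56
j = 11 + 56
j = val == j
length = speed
speed = 8 // 56
speed = (6 + speed) % (speed * val)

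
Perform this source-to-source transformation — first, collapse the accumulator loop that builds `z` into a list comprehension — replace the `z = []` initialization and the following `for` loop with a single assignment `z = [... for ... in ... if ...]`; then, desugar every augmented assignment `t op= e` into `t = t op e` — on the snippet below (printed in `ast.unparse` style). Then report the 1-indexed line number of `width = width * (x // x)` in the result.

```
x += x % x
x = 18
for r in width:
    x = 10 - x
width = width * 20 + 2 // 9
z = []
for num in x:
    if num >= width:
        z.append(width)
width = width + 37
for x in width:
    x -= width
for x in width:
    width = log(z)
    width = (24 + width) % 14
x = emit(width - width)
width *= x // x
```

Transformed code:
x = x + x % x
x = 18
for r in width:
    x = 10 - x
width = width * 20 + 2 // 9
z = [width for num in x if num >= width]
width = width + 37
for x in width:
    x = x - width
for x in width:
    width = log(z)
    width = (24 + width) % 14
x = emit(width - width)
width = width * (x // x)

14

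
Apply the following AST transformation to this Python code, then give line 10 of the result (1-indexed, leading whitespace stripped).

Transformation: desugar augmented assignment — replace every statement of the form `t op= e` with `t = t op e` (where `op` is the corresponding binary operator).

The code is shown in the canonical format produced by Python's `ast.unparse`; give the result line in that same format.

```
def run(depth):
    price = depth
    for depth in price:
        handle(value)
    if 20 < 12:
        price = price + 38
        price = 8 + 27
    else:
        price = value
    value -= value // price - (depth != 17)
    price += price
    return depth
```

value = value - (value // price - (depth != 17))

Transformed code:
def run(depth):
    price = depth
    for depth in price:
        handle(value)
    if 20 < 12:
        price = price + 38
        price = 8 + 27
    else:
        price = value
    value = value - (value // price - (depth != 17))
    price = price + price
    return depth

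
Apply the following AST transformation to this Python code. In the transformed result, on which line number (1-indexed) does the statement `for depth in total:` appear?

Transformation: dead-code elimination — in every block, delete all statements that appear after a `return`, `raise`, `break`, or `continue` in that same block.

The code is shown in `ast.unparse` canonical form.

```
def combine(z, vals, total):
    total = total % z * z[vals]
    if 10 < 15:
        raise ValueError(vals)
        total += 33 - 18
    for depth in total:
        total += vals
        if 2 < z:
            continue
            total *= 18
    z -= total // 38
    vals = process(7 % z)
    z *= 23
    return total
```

5

Transformed code:
def combine(z, vals, total):
    total = total % z * z[vals]
    if 10 < 15:
        raise ValueError(vals)
    for depth in total:
        total += vals
        if 2 < z:
            continue
    z -= total // 38
    vals = process(7 % z)
    z *= 23
    return total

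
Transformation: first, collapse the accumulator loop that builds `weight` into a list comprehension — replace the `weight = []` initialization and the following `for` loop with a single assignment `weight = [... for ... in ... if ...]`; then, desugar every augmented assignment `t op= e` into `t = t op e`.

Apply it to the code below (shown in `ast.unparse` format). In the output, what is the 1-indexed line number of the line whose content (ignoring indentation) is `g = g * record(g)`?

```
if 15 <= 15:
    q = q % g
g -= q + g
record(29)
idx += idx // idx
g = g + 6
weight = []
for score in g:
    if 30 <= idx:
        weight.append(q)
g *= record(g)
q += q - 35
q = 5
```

8

Transformed code:
if 15 <= 15:
    q = q % g
g = g - (q + g)
record(29)
idx = idx + idx // idx
g = g + 6
weight = [q for score in g if 30 <= idx]
g = g * record(g)
q = q + (q - 35)
q = 5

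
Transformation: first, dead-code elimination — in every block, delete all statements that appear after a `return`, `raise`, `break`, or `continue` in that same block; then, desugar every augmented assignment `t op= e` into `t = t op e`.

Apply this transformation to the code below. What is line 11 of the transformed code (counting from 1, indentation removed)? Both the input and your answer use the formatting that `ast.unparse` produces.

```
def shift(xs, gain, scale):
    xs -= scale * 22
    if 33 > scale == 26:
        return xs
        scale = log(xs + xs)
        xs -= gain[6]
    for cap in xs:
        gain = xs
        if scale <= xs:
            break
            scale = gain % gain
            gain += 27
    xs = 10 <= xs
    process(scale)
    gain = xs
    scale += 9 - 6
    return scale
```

gain = xs

Transformed code:
def shift(xs, gain, scale):
    xs = xs - scale * 22
    if 33 > scale == 26:
        return xs
    for cap in xs:
        gain = xs
        if scale <= xs:
            break
    xs = 10 <= xs
    process(scale)
    gain = xs
    scale = scale + (9 - 6)
    return scale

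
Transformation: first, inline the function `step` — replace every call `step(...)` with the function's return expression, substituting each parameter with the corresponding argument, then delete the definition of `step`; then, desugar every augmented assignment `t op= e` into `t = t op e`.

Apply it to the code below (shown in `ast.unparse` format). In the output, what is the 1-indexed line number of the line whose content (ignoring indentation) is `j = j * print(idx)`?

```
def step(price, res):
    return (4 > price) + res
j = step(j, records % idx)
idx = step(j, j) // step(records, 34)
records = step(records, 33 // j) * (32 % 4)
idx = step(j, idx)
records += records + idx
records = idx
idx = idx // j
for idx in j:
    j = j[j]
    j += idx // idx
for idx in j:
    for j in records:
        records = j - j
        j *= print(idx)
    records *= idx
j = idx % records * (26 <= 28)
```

Transformed code:
j = (4 > j) + records % idx
idx = ((4 > j) + j) // ((4 > records) + 34)
records = ((4 > records) + 33 // j) * (32 % 4)
idx = (4 > j) + idx
records = records + (records + idx)
records = idx
idx = idx // j
for idx in j:
    j = j[j]
    j = j + idx // idx
for idx in j:
    for j in records:
        records = j - j
        j = j * print(idx)
    records = records * idx
j = idx % records * (26 <= 28)

14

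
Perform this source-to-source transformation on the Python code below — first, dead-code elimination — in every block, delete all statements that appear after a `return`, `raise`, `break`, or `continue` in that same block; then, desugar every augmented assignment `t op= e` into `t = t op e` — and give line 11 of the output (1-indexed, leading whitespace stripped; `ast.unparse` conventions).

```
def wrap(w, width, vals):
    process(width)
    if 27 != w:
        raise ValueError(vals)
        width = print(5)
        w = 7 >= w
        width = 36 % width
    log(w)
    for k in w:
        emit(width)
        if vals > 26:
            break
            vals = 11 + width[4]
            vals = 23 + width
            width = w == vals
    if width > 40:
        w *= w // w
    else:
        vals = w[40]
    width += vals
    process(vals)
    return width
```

w = w * (w // w)

Transformed code:
def wrap(w, width, vals):
    process(width)
    if 27 != w:
        raise ValueError(vals)
    log(w)
    for k in w:
        emit(width)
        if vals > 26:
            break
    if width > 40:
        w = w * (w // w)
    else:
        vals = w[40]
    width = width + vals
    process(vals)
    return width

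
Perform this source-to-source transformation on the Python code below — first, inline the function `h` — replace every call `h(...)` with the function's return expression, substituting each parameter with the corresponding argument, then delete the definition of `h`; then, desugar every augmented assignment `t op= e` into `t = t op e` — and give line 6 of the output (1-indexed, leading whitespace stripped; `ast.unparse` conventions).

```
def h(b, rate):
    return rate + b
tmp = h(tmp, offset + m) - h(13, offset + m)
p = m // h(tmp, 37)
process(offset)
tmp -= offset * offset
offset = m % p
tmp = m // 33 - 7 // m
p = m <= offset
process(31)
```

Transformed code:
tmp = offset + m + tmp - (offset + m + 13)
p = m // (37 + tmp)
process(offset)
tmp = tmp - offset * offset
offset = m % p
tmp = m // 33 - 7 // m
p = m <= offset
process(31)

tmp = m // 33 - 7 // m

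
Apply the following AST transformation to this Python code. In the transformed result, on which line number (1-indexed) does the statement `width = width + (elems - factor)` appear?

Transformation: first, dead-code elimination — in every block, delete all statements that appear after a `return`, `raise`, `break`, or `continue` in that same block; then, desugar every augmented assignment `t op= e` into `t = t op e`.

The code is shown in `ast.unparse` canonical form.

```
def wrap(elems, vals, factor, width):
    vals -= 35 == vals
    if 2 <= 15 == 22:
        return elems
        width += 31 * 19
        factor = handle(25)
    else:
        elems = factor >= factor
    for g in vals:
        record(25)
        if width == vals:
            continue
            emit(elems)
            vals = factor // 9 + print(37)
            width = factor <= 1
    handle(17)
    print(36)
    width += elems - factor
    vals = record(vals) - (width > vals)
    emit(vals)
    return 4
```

13

Transformed code:
def wrap(elems, vals, factor, width):
    vals = vals - (35 == vals)
    if 2 <= 15 == 22:
        return elems
    else:
        elems = factor >= factor
    for g in vals:
        record(25)
        if width == vals:
            continue
    handle(17)
    print(36)
    width = width + (elems - factor)
    vals = record(vals) - (width > vals)
    emit(vals)
    return 4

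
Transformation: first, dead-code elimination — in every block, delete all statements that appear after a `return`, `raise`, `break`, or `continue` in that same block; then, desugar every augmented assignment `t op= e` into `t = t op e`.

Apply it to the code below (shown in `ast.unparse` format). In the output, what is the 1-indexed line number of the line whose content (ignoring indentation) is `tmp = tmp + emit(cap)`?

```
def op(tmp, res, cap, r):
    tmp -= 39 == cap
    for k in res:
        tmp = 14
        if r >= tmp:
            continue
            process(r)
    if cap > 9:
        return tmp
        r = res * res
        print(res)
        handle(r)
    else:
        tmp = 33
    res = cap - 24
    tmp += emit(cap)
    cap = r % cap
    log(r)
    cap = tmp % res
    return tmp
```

Transformed code:
def op(tmp, res, cap, r):
    tmp = tmp - (39 == cap)
    for k in res:
        tmp = 14
        if r >= tmp:
            continue
    if cap > 9:
        return tmp
    else:
        tmp = 33
    res = cap - 24
    tmp = tmp + emit(cap)
    cap = r % cap
    log(r)
    cap = tmp % res
    return tmp

12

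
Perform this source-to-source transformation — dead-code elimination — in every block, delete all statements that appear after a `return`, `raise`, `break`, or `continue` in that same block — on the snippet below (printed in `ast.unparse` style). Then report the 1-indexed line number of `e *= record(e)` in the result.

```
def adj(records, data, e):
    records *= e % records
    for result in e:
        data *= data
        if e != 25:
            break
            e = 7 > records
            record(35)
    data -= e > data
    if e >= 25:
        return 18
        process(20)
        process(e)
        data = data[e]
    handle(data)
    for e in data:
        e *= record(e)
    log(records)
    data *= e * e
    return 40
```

Transformed code:
def adj(records, data, e):
    records *= e % records
    for result in e:
        data *= data
        if e != 25:
            break
    data -= e > data
    if e >= 25:
        return 18
    handle(data)
    for e in data:
        e *= record(e)
    log(records)
    data *= e * e
    return 40

12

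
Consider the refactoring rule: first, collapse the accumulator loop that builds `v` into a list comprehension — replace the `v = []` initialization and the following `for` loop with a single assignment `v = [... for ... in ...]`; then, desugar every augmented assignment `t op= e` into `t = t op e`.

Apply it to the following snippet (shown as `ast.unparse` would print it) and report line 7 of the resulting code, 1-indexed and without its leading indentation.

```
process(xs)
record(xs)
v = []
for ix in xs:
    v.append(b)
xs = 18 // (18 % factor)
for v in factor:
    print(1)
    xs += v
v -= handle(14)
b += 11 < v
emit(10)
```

Transformed code:
process(xs)
record(xs)
v = [b for ix in xs]
xs = 18 // (18 % factor)
for v in factor:
    print(1)
    xs = xs + v
v = v - handle(14)
b = b + (11 < v)
emit(10)

xs = xs + v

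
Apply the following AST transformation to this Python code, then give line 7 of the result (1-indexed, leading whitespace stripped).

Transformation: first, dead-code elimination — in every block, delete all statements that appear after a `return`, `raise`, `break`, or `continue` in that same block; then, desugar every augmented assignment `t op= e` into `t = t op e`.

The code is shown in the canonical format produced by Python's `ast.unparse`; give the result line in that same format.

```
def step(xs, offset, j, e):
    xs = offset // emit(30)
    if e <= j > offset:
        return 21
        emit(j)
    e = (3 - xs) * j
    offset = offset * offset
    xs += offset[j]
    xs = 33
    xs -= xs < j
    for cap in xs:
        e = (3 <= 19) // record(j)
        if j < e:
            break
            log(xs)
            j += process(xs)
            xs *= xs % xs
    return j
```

Transformed code:
def step(xs, offset, j, e):
    xs = offset // emit(30)
    if e <= j > offset:
        return 21
    e = (3 - xs) * j
    offset = offset * offset
    xs = xs + offset[j]
    xs = 33
    xs = xs - (xs < j)
    for cap in xs:
        e = (3 <= 19) // record(j)
        if j < e:
            break
    return j

xs = xs + offset[j]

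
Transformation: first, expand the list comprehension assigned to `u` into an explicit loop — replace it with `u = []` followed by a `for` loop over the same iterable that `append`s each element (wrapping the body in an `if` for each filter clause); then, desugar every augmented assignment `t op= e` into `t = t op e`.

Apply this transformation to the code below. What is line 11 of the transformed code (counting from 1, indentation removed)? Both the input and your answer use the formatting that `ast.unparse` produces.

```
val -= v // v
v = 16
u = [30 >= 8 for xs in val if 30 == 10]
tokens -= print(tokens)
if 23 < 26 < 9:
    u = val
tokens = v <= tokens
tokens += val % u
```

tokens = tokens + val % u

Transformed code:
val = val - v // v
v = 16
u = []
for xs in val:
    if 30 == 10:
        u.append(30 >= 8)
tokens = tokens - print(tokens)
if 23 < 26 < 9:
    u = val
tokens = v <= tokens
tokens = tokens + val % u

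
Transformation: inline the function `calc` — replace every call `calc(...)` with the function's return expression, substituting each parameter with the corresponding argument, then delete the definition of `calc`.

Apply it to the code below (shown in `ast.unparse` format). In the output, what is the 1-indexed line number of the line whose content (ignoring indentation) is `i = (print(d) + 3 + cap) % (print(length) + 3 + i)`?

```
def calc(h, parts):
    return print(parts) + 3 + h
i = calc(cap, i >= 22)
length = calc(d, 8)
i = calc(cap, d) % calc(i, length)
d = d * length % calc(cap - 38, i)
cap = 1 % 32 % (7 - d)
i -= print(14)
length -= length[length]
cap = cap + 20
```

3

Transformed code:
i = print(i >= 22) + 3 + cap
length = print(8) + 3 + d
i = (print(d) + 3 + cap) % (print(length) + 3 + i)
d = d * length % (print(i) + 3 + (cap - 38))
cap = 1 % 32 % (7 - d)
i -= print(14)
length -= length[length]
cap = cap + 20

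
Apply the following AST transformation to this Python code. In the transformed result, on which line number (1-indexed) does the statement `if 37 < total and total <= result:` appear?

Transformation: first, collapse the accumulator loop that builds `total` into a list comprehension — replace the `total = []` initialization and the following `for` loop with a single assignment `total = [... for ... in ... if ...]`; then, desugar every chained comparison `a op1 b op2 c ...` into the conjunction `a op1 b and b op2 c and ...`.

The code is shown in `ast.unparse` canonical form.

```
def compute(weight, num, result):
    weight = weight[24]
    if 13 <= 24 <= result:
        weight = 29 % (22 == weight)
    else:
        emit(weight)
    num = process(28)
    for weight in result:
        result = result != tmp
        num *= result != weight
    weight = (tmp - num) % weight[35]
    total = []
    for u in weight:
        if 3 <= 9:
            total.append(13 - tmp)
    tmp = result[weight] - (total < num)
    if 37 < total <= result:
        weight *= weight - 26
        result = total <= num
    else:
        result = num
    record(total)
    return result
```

Transformed code:
def compute(weight, num, result):
    weight = weight[24]
    if 13 <= 24 and 24 <= result:
        weight = 29 % (22 == weight)
    else:
        emit(weight)
    num = process(28)
    for weight in result:
        result = result != tmp
        num *= result != weight
    weight = (tmp - num) % weight[35]
    total = [13 - tmp for u in weight if 3 <= 9]
    tmp = result[weight] - (total < num)
    if 37 < total and total <= result:
        weight *= weight - 26
        result = total <= num
    else:
        result = num
    record(total)
    return result

14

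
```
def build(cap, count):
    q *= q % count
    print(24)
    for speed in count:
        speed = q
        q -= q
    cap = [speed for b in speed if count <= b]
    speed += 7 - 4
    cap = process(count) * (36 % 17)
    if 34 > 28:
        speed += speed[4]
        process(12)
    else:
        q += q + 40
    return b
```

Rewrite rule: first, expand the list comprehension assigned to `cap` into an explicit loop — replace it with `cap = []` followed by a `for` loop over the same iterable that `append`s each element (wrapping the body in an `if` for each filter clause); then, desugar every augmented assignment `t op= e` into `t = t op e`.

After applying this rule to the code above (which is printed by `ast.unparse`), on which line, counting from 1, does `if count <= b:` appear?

Transformed code:
def build(cap, count):
    q = q * (q % count)
    print(24)
    for speed in count:
        speed = q
        q = q - q
    cap = []
    for b in speed:
        if count <= b:
            cap.append(speed)
    speed = speed + (7 - 4)
    cap = process(count) * (36 % 17)
    if 34 > 28:
        speed = speed + speed[4]
        process(12)
    else:
        q = q + (q + 40)
    return b

9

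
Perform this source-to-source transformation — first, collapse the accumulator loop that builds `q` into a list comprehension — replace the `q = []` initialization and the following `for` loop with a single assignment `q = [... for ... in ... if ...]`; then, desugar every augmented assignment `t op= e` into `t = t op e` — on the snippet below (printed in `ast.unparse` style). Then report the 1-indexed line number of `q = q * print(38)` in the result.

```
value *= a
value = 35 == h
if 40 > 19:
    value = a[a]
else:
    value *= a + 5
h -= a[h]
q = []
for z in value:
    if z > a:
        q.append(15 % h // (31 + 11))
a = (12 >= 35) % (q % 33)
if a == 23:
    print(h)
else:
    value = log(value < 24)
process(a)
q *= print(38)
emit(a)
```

Transformed code:
value = value * a
value = 35 == h
if 40 > 19:
    value = a[a]
else:
    value = value * (a + 5)
h = h - a[h]
q = [15 % h // (31 + 11) for z in value if z > a]
a = (12 >= 35) % (q % 33)
if a == 23:
    print(h)
else:
    value = log(value < 24)
process(a)
q = q * print(38)
emit(a)

15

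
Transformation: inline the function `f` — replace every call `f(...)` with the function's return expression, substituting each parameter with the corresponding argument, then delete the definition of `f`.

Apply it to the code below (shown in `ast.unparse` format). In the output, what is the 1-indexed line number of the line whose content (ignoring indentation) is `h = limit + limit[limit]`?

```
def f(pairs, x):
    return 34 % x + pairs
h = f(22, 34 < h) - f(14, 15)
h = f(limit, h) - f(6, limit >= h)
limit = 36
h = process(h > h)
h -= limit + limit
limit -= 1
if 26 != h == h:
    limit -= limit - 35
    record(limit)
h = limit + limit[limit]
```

Transformed code:
h = 34 % (34 < h) + 22 - (34 % 15 + 14)
h = 34 % h + limit - (34 % (limit >= h) + 6)
limit = 36
h = process(h > h)
h -= limit + limit
limit -= 1
if 26 != h == h:
    limit -= limit - 35
    record(limit)
h = limit + limit[limit]

10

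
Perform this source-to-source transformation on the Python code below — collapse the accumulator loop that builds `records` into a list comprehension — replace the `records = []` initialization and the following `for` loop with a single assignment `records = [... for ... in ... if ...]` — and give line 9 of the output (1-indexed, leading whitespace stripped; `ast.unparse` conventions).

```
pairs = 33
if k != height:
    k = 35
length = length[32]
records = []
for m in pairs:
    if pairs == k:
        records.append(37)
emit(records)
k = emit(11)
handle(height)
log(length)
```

Transformed code:
pairs = 33
if k != height:
    k = 35
length = length[32]
records = [37 for m in pairs if pairs == k]
emit(records)
k = emit(11)
handle(height)
log(length)

log(length)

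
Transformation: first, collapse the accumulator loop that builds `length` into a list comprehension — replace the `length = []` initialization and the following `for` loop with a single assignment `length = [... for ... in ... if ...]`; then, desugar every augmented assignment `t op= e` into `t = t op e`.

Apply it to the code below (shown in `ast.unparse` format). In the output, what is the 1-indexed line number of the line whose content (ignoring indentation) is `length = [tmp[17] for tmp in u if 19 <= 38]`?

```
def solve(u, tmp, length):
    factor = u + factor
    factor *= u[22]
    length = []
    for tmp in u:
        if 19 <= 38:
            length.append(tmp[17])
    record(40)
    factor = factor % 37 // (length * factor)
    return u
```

4

Transformed code:
def solve(u, tmp, length):
    factor = u + factor
    factor = factor * u[22]
    length = [tmp[17] for tmp in u if 19 <= 38]
    record(40)
    factor = factor % 37 // (length * factor)
    return u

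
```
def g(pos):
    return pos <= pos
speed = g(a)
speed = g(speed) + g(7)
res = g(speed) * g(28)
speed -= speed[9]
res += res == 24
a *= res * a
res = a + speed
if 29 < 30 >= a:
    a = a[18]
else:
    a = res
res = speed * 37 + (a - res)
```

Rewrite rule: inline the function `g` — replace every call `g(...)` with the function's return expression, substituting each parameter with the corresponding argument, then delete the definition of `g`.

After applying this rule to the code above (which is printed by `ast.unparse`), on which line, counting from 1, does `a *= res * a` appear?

6

Transformed code:
speed = a <= a
speed = (speed <= speed) + (7 <= 7)
res = (speed <= speed) * (28 <= 28)
speed -= speed[9]
res += res == 24
a *= res * a
res = a + speed
if 29 < 30 >= a:
    a = a[18]
else:
    a = res
res = speed * 37 + (a - res)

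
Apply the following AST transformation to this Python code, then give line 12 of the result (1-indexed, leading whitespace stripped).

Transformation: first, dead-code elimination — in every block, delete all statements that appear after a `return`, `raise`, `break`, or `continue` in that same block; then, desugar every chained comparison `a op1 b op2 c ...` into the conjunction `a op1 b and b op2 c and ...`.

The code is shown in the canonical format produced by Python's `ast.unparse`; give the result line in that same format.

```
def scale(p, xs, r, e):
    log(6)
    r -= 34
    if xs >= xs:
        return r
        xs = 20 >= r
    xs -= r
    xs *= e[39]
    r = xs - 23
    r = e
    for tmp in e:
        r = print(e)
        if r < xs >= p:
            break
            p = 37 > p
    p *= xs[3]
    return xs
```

Transformed code:
def scale(p, xs, r, e):
    log(6)
    r -= 34
    if xs >= xs:
        return r
    xs -= r
    xs *= e[39]
    r = xs - 23
    r = e
    for tmp in e:
        r = print(e)
        if r < xs and xs >= p:
            break
    p *= xs[3]
    return xs

if r < xs and xs >= p:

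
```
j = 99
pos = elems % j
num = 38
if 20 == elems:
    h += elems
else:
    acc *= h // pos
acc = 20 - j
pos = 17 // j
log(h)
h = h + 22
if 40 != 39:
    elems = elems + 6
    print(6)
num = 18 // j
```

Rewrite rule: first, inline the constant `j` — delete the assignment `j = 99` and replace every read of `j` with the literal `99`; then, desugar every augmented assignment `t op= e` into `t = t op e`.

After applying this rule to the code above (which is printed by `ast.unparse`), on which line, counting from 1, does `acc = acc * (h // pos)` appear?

6

Transformed code:
pos = elems % 99
num = 38
if 20 == elems:
    h = h + elems
else:
    acc = acc * (h // pos)
acc = 20 - 99
pos = 17 // 99
log(h)
h = h + 22
if 40 != 39:
    elems = elems + 6
    print(6)
num = 18 // 99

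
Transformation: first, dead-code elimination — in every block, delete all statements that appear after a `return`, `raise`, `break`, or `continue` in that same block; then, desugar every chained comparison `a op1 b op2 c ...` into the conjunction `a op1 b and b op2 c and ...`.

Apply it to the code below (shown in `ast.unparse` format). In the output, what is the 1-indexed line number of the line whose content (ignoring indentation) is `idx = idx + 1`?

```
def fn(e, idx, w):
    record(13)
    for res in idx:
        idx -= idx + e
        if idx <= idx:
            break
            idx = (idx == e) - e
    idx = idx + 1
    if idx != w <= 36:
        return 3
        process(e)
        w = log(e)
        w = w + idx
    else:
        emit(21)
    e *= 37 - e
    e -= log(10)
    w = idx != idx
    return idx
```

7

Transformed code:
def fn(e, idx, w):
    record(13)
    for res in idx:
        idx -= idx + e
        if idx <= idx:
            break
    idx = idx + 1
    if idx != w and w <= 36:
        return 3
    else:
        emit(21)
    e *= 37 - e
    e -= log(10)
    w = idx != idx
    return idx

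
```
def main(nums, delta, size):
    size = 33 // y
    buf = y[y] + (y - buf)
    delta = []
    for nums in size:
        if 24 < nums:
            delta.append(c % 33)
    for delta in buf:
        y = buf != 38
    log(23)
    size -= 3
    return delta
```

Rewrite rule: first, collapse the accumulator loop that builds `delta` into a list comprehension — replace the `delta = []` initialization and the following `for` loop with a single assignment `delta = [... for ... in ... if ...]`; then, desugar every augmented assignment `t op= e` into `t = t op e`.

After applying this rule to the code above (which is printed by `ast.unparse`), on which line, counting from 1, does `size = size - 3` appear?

Transformed code:
def main(nums, delta, size):
    size = 33 // y
    buf = y[y] + (y - buf)
    delta = [c % 33 for nums in size if 24 < nums]
    for delta in buf:
        y = buf != 38
    log(23)
    size = size - 3
    return delta

8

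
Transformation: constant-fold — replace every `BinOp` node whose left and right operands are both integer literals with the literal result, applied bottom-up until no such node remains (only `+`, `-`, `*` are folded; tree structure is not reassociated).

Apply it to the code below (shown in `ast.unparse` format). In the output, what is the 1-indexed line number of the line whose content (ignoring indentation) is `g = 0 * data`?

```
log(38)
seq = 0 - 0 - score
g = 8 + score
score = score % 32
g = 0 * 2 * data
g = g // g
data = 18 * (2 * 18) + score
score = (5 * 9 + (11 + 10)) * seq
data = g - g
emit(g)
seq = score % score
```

Transformed code:
log(38)
seq = 0 - score
g = 8 + score
score = score % 32
g = 0 * data
g = g // g
data = 648 + score
score = 66 * seq
data = g - g
emit(g)
seq = score % score

5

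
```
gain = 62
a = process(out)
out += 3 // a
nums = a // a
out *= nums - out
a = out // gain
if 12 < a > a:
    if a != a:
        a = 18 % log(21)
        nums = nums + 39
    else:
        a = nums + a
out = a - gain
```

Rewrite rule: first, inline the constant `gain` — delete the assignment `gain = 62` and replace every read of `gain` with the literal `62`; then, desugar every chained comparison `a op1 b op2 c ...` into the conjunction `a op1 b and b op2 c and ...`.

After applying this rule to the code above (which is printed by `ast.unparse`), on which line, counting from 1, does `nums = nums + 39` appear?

Transformed code:
a = process(out)
out += 3 // a
nums = a // a
out *= nums - out
a = out // 62
if 12 < a and a > a:
    if a != a:
        a = 18 % log(21)
        nums = nums + 39
    else:
        a = nums + a
out = a - 62

9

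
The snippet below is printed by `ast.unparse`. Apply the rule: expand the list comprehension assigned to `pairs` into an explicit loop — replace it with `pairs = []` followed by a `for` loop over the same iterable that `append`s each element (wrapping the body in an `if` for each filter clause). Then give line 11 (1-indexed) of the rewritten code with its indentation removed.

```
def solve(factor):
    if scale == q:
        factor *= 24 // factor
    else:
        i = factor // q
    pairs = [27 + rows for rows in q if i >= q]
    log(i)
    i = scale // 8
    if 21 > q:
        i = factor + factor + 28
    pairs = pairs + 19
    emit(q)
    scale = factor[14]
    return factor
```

i = scale // 8

Transformed code:
def solve(factor):
    if scale == q:
        factor *= 24 // factor
    else:
        i = factor // q
    pairs = []
    for rows in q:
        if i >= q:
            pairs.append(27 + rows)
    log(i)
    i = scale // 8
    if 21 > q:
        i = factor + factor + 28
    pairs = pairs + 19
    emit(q)
    scale = factor[14]
    return factor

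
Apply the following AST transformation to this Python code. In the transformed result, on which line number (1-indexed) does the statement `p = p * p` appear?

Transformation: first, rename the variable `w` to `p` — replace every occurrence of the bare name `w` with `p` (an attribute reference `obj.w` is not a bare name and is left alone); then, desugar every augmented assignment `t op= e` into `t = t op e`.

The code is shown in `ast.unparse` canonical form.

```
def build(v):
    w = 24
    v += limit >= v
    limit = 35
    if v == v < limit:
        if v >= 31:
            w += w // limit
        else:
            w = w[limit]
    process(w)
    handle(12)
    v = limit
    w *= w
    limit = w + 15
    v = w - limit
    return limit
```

13

Transformed code:
def build(v):
    p = 24
    v = v + (limit >= v)
    limit = 35
    if v == v < limit:
        if v >= 31:
            p = p + p // limit
        else:
            p = p[limit]
    process(p)
    handle(12)
    v = limit
    p = p * p
    limit = p + 15
    v = p - limit
    return limit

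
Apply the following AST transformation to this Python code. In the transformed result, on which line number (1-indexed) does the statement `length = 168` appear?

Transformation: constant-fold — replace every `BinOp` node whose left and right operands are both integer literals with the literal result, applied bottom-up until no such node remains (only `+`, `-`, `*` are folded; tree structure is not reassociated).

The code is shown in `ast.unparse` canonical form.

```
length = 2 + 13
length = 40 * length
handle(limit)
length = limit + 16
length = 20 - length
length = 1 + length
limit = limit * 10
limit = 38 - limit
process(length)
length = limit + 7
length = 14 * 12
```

Transformed code:
length = 15
length = 40 * length
handle(limit)
length = limit + 16
length = 20 - length
length = 1 + length
limit = limit * 10
limit = 38 - limit
process(length)
length = limit + 7
length = 168

11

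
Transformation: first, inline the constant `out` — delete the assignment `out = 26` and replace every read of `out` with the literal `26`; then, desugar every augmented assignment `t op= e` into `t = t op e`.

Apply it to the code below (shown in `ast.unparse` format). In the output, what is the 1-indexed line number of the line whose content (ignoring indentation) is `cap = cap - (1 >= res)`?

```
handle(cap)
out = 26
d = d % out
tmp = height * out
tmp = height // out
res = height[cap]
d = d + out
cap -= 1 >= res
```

7

Transformed code:
handle(cap)
d = d % 26
tmp = height * 26
tmp = height // 26
res = height[cap]
d = d + 26
cap = cap - (1 >= res)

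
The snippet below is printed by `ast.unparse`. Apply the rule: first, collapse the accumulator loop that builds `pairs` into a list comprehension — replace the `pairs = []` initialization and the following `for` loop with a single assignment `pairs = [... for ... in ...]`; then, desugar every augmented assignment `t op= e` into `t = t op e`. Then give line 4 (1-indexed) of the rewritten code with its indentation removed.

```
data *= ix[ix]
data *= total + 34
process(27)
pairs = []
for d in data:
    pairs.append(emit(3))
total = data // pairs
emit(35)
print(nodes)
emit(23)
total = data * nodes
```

pairs = [emit(3) for d in data]

Transformed code:
data = data * ix[ix]
data = data * (total + 34)
process(27)
pairs = [emit(3) for d in data]
total = data // pairs
emit(35)
print(nodes)
emit(23)
total = data * nodes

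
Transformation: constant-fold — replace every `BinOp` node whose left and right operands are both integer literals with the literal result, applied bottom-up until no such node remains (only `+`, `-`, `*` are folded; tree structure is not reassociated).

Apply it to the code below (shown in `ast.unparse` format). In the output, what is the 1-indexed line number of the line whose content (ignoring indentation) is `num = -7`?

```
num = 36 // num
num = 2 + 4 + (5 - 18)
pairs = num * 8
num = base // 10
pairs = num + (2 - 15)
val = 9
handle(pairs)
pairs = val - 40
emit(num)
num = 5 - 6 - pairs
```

Transformed code:
num = 36 // num
num = -7
pairs = num * 8
num = base // 10
pairs = num + -13
val = 9
handle(pairs)
pairs = val - 40
emit(num)
num = -1 - pairs

2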